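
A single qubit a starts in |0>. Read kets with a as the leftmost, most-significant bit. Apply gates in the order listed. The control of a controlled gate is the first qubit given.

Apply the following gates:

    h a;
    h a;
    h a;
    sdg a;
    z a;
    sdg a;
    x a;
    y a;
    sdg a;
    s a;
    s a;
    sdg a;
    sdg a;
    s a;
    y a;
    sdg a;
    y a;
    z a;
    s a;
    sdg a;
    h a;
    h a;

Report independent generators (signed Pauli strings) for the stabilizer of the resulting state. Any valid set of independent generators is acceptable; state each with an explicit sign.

The final state is stabilized by the group generated by +Y; other independent generating sets are equally valid. Key observation: the block from step 8 through step 15 cancels to the identity and can be dropped.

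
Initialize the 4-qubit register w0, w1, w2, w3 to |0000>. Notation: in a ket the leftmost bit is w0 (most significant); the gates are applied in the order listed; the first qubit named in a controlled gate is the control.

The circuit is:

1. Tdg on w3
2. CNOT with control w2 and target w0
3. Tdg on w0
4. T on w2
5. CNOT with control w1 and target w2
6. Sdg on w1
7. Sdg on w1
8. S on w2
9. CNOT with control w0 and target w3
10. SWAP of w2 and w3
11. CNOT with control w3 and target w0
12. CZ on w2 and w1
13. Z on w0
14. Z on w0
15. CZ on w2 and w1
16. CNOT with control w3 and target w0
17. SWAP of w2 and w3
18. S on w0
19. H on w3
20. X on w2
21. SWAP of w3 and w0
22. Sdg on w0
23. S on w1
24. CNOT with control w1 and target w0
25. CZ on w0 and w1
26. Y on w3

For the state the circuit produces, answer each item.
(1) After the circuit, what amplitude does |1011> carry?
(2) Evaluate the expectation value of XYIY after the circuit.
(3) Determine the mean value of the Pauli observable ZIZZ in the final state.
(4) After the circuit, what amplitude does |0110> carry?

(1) The amplitude on |1011> is sqrt(2)/2. Key observation: the block from step 10 through step 17 cancels to the identity and can be dropped.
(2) The expectation value of XYIY is 0.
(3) The expectation value of ZIZZ is 0.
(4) The amplitude on |0110> is 0.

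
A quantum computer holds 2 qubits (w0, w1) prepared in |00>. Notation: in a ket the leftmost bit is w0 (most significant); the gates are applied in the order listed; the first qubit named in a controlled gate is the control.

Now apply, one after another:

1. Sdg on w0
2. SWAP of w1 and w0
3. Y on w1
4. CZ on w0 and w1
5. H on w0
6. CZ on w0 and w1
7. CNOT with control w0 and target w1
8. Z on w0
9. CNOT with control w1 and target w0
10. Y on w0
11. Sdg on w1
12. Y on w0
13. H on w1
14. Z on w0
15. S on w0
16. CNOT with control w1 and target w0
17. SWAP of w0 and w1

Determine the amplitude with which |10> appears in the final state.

|10> carries amplitude 1/2 + I/2 in the final state.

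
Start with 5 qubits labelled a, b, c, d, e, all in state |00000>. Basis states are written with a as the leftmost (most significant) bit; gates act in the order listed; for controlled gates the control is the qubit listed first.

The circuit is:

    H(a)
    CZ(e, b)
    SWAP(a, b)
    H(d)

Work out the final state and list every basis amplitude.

The resulting statevector has amplitude 1/2 on |00000>, 1/2 on |00010>, 1/2 on |01000>, 1/2 on |01010>, and 0 on every other basis state.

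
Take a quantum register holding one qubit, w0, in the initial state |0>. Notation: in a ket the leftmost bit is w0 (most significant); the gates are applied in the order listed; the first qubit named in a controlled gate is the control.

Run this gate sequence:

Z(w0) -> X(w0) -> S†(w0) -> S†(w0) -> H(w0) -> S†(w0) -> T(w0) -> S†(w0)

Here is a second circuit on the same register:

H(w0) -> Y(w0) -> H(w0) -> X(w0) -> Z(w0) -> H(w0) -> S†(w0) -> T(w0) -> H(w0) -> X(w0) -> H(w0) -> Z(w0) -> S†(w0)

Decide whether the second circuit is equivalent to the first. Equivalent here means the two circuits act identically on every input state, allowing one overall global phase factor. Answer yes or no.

No — the two circuits implement different unitaries, even allowing a global phase.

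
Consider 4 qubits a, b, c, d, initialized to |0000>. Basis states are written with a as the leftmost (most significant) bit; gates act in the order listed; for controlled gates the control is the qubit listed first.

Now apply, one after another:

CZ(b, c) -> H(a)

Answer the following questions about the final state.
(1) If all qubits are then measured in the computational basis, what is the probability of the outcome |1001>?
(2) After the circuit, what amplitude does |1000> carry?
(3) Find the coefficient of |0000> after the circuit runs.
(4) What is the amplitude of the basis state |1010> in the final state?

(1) Outcome |1001> occurs with probability 0.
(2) |1000> carries amplitude sqrt(2)/2 in the final state.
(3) The amplitude on |0000> is sqrt(2)/2.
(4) |1010> carries amplitude 0 in the final state.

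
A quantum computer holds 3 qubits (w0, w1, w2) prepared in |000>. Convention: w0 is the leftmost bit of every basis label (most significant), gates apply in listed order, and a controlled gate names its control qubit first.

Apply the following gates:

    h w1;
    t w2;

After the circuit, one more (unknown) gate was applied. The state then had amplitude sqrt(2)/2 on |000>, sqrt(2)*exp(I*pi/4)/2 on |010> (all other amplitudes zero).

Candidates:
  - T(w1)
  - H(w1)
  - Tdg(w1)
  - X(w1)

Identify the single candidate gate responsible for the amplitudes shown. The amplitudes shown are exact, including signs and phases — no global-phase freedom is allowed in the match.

It was T(w1) that produced the state shown.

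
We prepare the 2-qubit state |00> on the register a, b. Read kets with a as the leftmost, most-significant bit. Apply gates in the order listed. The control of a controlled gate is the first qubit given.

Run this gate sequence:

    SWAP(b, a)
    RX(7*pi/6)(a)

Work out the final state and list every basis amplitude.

The final amplitudes are -sqrt(6)/4 + sqrt(2)/4 on |00>, 0 on |01>, I*(-sqrt(6) - sqrt(2))/4 on |10>, 0 on |11>.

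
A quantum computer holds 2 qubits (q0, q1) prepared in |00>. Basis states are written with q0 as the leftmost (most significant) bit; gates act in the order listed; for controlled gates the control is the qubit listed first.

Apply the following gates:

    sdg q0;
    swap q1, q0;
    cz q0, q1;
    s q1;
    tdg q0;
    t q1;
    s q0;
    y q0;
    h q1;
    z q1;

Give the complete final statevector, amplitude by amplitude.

The resulting statevector has amplitude 0 on |00>, 0 on |01>, sqrt(2)*I/2 on |10>, -sqrt(2)*I/2 on |11>.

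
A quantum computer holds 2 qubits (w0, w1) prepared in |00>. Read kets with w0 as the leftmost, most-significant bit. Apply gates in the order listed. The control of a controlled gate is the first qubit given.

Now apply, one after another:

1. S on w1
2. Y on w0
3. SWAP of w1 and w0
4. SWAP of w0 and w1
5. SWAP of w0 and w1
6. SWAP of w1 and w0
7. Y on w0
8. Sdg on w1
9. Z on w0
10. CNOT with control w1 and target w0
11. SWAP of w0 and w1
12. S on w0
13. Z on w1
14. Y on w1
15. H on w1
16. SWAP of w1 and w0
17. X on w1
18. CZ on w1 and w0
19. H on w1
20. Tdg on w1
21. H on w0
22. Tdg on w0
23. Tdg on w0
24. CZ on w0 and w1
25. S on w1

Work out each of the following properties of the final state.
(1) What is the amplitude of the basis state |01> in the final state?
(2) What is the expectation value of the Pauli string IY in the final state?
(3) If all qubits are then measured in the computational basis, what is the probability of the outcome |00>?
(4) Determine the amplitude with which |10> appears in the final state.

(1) |01> carries amplitude -sqrt(2)*exp(3*I*pi/4)/2 in the final state.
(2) In the final state, IY has expectation -sqrt(2)/2.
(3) A full measurement returns |00> with probability 1/2.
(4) The final state's coefficient on |10> equals 0.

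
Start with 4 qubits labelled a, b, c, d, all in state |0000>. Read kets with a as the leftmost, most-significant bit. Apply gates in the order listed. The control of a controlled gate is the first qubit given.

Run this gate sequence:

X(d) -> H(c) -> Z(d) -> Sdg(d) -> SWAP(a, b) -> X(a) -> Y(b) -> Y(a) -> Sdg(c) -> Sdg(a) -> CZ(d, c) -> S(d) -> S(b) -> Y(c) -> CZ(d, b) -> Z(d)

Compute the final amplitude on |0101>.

The final state's coefficient on |0101> equals -sqrt(2)*I/2.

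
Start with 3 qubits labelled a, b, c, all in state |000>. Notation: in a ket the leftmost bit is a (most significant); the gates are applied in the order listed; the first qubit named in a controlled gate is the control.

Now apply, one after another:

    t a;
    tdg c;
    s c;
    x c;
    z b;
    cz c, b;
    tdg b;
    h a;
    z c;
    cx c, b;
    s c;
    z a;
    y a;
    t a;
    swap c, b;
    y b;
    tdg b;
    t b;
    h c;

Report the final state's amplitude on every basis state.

The final amplitudes are -I/2 on |000>, I/2 on |001>, 0 on |010>, 0 on |011>, -exp(3*I*pi/4)/2 on |100>, exp(3*I*pi/4)/2 on |101>, 0 on |110>, 0 on |111>.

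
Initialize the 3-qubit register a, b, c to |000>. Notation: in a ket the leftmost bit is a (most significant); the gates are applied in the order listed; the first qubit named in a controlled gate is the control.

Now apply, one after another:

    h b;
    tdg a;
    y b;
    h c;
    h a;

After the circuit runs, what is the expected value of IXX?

In the final state, IXX has expectation -1.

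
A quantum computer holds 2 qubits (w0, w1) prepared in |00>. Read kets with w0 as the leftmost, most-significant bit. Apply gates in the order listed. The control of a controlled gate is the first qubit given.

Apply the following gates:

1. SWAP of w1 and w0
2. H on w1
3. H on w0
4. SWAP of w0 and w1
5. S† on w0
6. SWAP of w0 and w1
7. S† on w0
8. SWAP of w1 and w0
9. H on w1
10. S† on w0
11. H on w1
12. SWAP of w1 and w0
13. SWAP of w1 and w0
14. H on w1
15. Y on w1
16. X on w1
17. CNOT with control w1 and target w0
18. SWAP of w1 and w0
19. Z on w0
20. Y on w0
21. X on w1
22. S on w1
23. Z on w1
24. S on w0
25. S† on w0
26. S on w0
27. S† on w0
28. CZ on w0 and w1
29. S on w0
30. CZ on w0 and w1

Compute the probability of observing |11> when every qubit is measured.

Outcome |11> occurs with probability 1/4. Key observation: steps 24-27 multiply out to the identity, so the circuit reduces to the remaining gates.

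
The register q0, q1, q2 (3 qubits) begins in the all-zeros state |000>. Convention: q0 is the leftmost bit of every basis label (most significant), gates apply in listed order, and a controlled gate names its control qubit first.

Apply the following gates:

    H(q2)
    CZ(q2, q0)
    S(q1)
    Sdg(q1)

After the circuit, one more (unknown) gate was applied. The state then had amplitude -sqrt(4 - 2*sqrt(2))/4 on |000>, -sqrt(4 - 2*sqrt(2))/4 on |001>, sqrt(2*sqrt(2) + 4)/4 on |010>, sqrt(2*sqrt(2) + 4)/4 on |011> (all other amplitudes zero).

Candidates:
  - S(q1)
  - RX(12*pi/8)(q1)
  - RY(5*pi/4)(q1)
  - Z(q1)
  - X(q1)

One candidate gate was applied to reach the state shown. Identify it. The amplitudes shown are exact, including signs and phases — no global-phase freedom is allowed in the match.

The unique candidate consistent with the amplitudes is RY(5*pi/4)(q1). Key observation: steps 3-4 multiply out to the identity, so the circuit reduces to the remaining gates.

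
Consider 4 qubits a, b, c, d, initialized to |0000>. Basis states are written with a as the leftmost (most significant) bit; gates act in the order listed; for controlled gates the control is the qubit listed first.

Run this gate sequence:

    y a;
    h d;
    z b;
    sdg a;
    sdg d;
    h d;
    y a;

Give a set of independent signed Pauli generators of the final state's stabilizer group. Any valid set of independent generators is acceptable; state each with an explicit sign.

The final state is stabilized by the group generated by +IIIY, +ZIII, +IZII, +IIZI; other independent generating sets are equally valid.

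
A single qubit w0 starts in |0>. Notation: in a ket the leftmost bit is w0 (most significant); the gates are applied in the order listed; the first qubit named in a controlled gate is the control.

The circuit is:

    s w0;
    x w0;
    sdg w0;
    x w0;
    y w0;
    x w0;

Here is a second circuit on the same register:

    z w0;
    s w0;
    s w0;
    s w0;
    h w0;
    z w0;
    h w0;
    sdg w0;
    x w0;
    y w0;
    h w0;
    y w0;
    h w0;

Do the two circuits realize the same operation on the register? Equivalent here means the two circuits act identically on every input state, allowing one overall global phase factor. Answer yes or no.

No — the two circuits implement different unitaries, even allowing a global phase.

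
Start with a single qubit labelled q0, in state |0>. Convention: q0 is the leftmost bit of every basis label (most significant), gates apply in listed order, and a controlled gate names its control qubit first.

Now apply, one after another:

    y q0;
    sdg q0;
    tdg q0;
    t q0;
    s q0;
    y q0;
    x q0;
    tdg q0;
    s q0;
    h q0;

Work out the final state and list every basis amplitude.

The final amplitudes are sqrt(2)*exp(I*pi/4)/2 on |0>, -sqrt(2)*exp(I*pi/4)/2 on |1>.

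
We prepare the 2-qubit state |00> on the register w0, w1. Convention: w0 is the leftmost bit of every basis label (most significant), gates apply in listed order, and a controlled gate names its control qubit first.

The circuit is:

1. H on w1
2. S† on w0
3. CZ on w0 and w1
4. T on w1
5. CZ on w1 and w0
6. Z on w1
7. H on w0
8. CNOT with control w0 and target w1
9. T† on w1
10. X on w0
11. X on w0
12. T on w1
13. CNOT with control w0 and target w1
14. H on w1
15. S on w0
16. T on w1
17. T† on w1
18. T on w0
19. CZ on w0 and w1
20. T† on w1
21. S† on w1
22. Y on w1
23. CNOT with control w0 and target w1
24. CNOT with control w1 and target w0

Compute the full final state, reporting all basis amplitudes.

After the circuit, the state carries amplitude sqrt(2)*(-1 + exp(3*I*pi/4))/4 on |00>, sqrt(2)*(exp(3*I*pi/4) + I)/4 on |01>, sqrt(2)*(-exp(I*pi/4) + I)/4 on |10>, sqrt(2)*(-exp(3*I*pi/4) + I)/4 on |11>. Key observation: steps 8-13 multiply out to the identity, so the circuit reduces to the remaining gates.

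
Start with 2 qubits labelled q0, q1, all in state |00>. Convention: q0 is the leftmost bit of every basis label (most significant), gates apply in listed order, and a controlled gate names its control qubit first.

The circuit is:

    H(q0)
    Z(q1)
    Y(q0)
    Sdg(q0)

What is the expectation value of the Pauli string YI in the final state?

The expectation value of YI is 1.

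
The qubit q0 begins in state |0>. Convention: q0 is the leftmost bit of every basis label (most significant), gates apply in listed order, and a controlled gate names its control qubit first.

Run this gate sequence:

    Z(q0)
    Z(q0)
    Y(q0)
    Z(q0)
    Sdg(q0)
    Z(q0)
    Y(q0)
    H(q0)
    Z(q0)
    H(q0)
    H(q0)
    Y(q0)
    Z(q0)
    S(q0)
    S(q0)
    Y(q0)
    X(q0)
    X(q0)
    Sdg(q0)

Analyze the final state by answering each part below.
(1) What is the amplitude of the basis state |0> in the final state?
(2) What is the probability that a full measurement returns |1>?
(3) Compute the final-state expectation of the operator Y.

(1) The amplitude on |0> is -sqrt(2)*I/2.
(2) The probability of measuring |1> is 1/2.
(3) In the final state, Y has expectation 1.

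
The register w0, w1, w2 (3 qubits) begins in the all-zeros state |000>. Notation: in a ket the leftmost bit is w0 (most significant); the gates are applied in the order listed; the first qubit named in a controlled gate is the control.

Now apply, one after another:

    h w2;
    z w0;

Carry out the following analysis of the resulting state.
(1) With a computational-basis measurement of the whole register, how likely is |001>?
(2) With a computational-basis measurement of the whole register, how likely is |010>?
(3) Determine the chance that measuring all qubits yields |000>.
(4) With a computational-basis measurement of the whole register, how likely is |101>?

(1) Outcome |001> occurs with probability 1/2.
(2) Outcome |010> occurs with probability 0.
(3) The probability of measuring |000> is 1/2.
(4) The probability of measuring |101> is 0.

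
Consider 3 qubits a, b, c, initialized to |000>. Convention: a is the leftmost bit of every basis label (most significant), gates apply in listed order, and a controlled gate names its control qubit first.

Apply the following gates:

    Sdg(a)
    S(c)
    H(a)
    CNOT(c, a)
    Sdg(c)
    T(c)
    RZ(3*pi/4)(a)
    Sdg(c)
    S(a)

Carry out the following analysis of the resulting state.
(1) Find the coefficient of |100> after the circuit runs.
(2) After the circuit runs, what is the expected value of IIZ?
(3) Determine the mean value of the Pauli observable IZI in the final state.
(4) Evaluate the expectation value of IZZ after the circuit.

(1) The final state's coefficient on |100> equals sqrt(2)*exp(7*I*pi/8)/2.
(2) The observable IIZ averages to 1.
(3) In the final state, IZI has expectation 1.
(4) The observable IZZ averages to 1.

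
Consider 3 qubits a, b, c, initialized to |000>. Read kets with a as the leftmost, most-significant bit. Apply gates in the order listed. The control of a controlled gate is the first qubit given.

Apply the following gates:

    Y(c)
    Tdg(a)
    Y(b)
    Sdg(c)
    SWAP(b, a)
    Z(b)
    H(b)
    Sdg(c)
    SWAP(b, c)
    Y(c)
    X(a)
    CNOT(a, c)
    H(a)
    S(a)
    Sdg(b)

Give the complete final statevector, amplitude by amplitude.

After the circuit, the state carries amplitude 0 on |000>, 0 on |001>, -1/2 on |010>, 1/2 on |011>, 0 on |100>, 0 on |101>, -I/2 on |110>, I/2 on |111>.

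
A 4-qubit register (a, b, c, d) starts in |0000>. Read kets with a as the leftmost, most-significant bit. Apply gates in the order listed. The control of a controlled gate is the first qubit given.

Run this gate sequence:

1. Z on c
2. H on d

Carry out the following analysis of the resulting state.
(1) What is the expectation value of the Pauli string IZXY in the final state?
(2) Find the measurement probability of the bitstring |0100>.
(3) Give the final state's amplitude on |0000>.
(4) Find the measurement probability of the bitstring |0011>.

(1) In the final state, IZXY has expectation 0.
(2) The probability of measuring |0100> is 0.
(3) The amplitude on |0000> is sqrt(2)/2.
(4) A full measurement returns |0011> with probability 0.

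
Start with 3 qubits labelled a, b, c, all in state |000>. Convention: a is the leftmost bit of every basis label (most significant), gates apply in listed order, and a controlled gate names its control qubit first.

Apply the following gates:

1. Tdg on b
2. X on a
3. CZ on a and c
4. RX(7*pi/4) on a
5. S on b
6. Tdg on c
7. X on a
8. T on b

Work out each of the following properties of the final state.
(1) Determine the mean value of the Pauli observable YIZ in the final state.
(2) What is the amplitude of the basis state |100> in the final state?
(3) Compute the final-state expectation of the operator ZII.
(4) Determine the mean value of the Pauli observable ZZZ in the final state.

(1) The expectation value of YIZ is sqrt(2)/2.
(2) |100> carries amplitude -I*sqrt(2 - sqrt(2))/2 in the final state.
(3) The observable ZII averages to sqrt(2)/2.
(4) The observable ZZZ averages to sqrt(2)/2.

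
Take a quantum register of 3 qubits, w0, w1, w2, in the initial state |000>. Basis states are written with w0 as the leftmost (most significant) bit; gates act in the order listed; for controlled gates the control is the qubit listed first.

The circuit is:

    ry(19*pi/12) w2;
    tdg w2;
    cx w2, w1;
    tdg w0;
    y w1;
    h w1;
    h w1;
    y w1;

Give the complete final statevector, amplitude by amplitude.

After the circuit, the state carries amplitude -sqrt(sqrt(2) + 2)/4 - sqrt(6 - 3*sqrt(2))/4 on |000>, (-sqrt(3*sqrt(2) + 6)/4 + sqrt(2 - sqrt(2))/4)*exp(3*I*pi/4) on |011>, and 0 on every other basis state. Key observation: gates 5-8 undo each other exactly, leaving only the rest of the circuit to track.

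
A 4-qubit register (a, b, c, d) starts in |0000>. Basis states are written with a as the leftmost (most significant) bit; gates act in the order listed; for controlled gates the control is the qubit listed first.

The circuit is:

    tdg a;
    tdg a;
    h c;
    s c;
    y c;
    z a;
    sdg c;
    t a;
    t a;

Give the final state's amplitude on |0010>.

The final state's coefficient on |0010> equals sqrt(2)/2.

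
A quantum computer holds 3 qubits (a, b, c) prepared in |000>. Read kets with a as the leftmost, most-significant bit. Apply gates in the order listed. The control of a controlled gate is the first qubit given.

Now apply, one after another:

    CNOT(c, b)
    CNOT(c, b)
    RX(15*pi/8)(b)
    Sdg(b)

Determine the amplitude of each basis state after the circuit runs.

The final amplitudes are -cos(pi/16) on |000>, -sin(pi/16) on |010>, and 0 on every other basis state. Key observation: gates 1-2 undo each other exactly, leaving only the rest of the circuit to track.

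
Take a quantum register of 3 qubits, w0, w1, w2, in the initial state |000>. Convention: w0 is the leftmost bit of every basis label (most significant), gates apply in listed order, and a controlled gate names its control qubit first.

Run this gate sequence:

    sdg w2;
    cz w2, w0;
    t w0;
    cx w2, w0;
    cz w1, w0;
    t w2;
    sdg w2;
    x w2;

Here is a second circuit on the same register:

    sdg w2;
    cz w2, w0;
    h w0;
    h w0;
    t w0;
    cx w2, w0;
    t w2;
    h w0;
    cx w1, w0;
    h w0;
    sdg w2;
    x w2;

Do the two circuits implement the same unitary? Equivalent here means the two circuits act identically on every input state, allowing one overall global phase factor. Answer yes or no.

Yes — the two circuits implement the same unitary up to a global phase.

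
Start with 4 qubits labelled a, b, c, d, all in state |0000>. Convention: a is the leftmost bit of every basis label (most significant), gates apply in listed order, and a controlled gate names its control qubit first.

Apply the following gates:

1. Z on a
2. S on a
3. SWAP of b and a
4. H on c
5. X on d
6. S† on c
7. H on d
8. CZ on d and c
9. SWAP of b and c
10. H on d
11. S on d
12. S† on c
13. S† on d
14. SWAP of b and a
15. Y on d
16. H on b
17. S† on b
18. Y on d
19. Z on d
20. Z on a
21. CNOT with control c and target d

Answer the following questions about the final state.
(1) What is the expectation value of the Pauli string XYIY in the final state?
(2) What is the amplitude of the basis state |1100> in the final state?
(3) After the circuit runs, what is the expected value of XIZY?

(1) The expectation value of XYIY is -1.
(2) |1100> carries amplitude 1/2 in the final state.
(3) The observable XIZY averages to 1.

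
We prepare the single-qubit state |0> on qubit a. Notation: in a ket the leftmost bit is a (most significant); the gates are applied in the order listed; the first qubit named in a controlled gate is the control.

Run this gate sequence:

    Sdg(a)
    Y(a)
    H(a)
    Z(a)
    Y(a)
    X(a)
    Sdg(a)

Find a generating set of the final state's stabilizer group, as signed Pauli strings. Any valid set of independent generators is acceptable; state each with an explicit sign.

The stabilizer group can be generated by +Y, among other valid generating sets.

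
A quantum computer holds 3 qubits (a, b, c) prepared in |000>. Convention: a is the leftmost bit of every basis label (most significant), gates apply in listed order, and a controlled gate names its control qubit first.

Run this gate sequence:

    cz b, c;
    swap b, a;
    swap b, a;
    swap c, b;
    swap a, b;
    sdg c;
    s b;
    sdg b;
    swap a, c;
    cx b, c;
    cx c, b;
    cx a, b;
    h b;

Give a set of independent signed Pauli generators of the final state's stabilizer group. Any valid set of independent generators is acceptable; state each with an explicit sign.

The final state is stabilized by the group generated by +IXI, +ZII, +IIZ; other independent generating sets are equally valid.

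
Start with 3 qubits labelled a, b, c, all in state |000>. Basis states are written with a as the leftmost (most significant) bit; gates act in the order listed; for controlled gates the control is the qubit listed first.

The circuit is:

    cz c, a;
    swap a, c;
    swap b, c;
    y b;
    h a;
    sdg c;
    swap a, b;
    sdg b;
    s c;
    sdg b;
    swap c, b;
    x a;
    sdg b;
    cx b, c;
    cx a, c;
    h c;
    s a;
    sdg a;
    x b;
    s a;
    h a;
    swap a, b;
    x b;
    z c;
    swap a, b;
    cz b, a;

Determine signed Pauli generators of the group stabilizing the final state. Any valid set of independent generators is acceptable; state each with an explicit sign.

One valid set of independent stabilizer generators is -XII, -IZI, -IIZ (any independent generating set of the same group is equally correct).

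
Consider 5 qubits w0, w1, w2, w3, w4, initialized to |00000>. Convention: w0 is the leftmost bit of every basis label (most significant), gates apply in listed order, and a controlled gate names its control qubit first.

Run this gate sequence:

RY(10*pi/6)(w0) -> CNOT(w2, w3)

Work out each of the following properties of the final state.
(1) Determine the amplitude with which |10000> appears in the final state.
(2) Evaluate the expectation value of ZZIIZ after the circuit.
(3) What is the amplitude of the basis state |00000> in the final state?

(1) |10000> carries amplitude 1/2 in the final state.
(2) The expectation value of ZZIIZ is 1/2.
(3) |00000> carries amplitude -sqrt(3)/2 in the final state.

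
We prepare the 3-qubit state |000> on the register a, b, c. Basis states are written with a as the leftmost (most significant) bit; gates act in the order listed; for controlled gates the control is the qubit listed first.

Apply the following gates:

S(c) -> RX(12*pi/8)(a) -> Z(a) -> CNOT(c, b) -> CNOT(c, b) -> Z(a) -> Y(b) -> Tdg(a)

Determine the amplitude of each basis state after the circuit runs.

After the circuit, the state carries amplitude -sqrt(2)*I/2 on |010>, -sqrt(2)*exp(3*I*pi/4)/2 on |110>, and 0 on every other basis state. Key observation: gates 3-6 undo each other exactly, leaving only the rest of the circuit to track.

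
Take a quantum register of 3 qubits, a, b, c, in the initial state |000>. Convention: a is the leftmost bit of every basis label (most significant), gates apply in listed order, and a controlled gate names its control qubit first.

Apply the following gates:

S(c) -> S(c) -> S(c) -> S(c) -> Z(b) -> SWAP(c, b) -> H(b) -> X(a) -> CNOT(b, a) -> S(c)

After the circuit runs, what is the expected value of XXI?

The expectation value of XXI is 1.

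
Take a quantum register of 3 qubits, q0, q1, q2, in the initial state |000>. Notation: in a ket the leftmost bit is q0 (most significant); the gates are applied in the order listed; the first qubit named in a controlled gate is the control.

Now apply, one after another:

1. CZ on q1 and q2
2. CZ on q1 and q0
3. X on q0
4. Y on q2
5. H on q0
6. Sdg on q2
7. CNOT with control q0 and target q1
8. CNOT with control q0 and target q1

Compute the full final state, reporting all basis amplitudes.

After the circuit, the state carries amplitude sqrt(2)/2 on |001>, -sqrt(2)/2 on |101>, and 0 on every other basis state.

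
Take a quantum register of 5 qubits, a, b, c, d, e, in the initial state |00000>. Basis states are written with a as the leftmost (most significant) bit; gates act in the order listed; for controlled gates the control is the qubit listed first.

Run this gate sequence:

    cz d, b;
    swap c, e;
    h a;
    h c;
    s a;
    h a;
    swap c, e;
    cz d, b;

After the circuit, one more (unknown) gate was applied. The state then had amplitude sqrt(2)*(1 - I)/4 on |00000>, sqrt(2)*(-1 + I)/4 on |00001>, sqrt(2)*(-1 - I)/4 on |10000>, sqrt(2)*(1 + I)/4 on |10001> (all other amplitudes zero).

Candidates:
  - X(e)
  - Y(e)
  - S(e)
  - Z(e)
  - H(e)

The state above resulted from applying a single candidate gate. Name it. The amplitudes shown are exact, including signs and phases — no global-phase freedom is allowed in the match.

The unique candidate consistent with the amplitudes is Y(e).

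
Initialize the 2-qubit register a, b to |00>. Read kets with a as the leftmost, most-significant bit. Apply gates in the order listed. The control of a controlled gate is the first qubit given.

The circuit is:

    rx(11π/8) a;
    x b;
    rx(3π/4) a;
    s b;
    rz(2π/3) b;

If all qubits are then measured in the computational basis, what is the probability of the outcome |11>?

A full measurement returns |11> with probability -2*sqrt(1/2 - sqrt(2)/4)*sqrt(sqrt(2)/4 + 1/2)*sin(5*pi/16)*cos(5*pi/16) - sqrt(2)*sin(5*pi/16)**2/4 + sqrt(2)*cos(5*pi/16)**2/4 + cos(5*pi/16)**2/2 + sin(5*pi/16)**2/2.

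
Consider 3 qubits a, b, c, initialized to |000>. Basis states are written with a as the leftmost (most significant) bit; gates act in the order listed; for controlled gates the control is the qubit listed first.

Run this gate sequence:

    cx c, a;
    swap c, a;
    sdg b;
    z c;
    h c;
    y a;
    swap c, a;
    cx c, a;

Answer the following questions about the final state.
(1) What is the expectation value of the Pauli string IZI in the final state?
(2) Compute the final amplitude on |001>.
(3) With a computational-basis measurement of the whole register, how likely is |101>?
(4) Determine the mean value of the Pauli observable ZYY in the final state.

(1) The expectation value of IZI is 1.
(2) The amplitude on |001> is sqrt(2)*I/2.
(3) The probability of measuring |101> is 1/2.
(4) The observable ZYY averages to 0.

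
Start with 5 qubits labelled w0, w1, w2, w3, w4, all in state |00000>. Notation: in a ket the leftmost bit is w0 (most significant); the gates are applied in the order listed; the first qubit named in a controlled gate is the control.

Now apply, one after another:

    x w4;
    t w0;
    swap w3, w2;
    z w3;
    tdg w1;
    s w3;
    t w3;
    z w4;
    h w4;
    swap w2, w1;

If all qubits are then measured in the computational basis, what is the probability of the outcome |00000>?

A full measurement returns |00000> with probability 1/2.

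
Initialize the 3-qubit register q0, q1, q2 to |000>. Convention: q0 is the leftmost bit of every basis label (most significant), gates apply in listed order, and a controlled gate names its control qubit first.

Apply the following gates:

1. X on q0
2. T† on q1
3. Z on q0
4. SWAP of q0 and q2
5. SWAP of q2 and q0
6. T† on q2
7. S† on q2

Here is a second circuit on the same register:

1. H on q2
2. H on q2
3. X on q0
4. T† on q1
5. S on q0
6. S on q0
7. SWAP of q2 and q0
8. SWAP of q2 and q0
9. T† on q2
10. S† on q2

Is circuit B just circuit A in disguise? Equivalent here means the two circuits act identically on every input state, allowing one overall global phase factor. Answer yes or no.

Yes: on every input state the two circuits agree up to one overall phase factor.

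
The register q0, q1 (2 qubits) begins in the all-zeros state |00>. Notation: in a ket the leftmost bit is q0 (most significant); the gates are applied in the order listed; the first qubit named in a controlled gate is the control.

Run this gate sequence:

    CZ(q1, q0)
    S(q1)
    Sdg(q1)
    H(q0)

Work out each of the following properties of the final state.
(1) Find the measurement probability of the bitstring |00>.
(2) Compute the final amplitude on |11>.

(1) The probability of measuring |00> is 1/2. Key observation: steps 2-3 multiply out to the identity, so the circuit reduces to the remaining gates.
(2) The final state's coefficient on |11> equals 0.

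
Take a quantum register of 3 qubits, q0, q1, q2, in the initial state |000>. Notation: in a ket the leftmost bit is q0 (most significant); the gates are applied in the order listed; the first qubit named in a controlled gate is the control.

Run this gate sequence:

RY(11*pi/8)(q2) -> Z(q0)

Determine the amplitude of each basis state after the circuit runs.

After the circuit, the state carries amplitude -cos(5*pi/16) on |000>, sin(5*pi/16) on |001>, and 0 on every other basis state.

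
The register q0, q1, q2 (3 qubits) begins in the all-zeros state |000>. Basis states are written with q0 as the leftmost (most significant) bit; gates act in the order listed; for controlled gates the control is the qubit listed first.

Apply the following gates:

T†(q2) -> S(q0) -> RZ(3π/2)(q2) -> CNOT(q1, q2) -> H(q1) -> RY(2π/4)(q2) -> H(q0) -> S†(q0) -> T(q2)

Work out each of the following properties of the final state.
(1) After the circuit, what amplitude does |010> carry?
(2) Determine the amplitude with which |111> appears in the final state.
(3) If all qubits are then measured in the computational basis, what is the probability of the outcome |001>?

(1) |010> carries amplitude -sqrt(2)*exp(I*pi/4)/4 in the final state.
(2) |111> carries amplitude -sqrt(2)/4 in the final state.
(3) A full measurement returns |001> with probability 1/8.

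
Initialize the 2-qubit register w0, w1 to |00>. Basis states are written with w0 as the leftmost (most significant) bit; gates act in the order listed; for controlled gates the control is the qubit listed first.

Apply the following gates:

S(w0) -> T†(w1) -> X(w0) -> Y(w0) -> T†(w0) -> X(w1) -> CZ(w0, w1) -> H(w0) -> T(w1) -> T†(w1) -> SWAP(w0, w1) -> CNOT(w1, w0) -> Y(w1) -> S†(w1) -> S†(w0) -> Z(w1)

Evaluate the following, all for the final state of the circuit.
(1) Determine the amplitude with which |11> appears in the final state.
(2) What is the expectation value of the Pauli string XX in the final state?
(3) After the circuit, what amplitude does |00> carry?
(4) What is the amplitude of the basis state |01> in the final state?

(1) The amplitude on |11> is sqrt(2)/2.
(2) The observable XX averages to -1.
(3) The amplitude on |00> is -sqrt(2)/2.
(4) The amplitude on |01> is 0.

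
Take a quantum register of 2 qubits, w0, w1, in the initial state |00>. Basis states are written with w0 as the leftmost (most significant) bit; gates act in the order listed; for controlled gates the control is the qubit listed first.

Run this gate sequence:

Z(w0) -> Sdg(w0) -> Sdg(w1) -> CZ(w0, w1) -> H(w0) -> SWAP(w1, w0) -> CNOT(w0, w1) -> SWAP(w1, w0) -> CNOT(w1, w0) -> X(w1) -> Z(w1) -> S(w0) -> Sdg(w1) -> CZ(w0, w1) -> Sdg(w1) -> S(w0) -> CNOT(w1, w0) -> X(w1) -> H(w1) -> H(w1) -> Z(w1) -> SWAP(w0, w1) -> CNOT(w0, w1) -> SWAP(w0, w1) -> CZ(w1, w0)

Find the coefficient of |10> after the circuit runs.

The amplitude on |10> is sqrt(2)/2. Key observation: steps 19-20 multiply out to the identity, so the circuit reduces to the remaining gates.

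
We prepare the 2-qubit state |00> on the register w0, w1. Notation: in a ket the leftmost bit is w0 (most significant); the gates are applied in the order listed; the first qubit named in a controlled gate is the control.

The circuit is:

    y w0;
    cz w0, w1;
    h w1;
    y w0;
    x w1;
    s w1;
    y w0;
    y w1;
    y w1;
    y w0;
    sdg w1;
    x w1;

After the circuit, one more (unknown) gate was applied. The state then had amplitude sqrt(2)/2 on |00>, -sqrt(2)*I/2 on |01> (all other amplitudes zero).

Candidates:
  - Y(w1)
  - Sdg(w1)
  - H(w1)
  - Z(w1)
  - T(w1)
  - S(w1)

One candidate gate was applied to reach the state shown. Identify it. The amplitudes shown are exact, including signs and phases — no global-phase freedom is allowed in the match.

The applied gate was Sdg(w1). Key observation: gates 5-12 undo each other exactly, leaving only the rest of the circuit to track.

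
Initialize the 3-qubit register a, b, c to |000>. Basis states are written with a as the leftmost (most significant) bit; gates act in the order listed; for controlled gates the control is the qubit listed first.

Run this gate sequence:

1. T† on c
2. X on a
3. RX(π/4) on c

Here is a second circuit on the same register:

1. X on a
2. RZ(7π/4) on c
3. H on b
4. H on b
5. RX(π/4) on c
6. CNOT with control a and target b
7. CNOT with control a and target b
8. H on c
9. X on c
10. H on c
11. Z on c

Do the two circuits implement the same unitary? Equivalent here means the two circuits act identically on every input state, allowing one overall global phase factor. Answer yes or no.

Yes — the two circuits implement the same unitary up to a global phase.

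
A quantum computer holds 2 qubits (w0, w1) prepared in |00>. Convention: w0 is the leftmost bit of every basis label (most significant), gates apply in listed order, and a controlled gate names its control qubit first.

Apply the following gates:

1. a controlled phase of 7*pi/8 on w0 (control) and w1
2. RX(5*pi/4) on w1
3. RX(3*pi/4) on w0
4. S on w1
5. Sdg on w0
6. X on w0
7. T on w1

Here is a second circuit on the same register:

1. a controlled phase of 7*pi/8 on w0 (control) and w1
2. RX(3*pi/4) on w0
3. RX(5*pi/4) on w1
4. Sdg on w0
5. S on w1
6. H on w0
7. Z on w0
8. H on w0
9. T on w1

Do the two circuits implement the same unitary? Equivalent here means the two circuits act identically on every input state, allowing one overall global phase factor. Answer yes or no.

Yes, they are equivalent — the unitaries differ by at most a global phase.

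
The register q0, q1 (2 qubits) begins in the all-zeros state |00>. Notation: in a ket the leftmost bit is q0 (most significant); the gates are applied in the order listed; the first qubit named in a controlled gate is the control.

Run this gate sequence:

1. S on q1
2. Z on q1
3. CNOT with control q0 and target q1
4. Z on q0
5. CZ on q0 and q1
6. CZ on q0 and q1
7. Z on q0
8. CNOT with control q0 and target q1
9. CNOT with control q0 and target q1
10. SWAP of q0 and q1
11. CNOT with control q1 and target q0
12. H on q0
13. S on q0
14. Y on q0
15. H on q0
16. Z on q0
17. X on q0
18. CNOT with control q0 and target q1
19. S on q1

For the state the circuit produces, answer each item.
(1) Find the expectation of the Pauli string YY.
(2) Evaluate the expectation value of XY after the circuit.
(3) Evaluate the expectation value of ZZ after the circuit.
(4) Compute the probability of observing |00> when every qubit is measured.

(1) The observable YY averages to -1.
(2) The observable XY averages to 0.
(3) In the final state, ZZ has expectation 1.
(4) The probability of measuring |00> is 1/2.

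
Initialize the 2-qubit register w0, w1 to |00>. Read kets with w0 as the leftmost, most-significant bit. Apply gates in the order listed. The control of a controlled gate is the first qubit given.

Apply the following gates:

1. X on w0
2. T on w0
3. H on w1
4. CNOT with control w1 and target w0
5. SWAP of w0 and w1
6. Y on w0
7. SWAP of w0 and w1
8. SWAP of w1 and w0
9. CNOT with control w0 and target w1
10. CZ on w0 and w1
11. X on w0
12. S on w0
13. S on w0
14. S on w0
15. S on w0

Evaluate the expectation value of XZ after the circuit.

The expectation value of XZ is -1. Key observation: steps 12-15 multiply out to the identity, so the circuit reduces to the remaining gates.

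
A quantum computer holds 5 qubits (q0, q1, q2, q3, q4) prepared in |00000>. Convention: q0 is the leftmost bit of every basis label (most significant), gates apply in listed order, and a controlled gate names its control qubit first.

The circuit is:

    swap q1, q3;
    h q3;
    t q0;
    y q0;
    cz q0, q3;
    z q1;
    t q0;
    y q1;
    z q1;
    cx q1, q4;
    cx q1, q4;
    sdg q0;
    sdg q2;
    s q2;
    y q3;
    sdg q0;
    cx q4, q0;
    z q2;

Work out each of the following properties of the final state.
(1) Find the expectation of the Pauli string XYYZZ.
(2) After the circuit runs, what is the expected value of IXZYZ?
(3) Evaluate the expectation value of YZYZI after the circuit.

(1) The observable XYYZZ averages to 0. Key observation: steps 10-11 multiply out to the identity, so the circuit reduces to the remaining gates.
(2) The expectation value of IXZYZ is 0.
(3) The expectation value of YZYZI is 0.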